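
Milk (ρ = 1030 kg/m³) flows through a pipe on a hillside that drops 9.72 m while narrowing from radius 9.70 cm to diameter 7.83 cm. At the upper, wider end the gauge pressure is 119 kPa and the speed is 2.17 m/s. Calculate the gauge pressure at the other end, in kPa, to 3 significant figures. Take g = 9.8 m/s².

P₂ = 128 kPa

By continuity, v₂ = v₁·A₁/A₂ = 2.17·(296/48.2) = 13.3 m/s.
Energy conservation along the streamline gives P₂ = P₁ − ½ρ(v₂² − v₁²) − ρg(h₂ − h₁).
P₂ = 119000 + ½·1030·(2.17² − 13.3²) − 1030·9.8·(−9.72) = 119000 + (-89000) − (-98100) = 128000 Pa.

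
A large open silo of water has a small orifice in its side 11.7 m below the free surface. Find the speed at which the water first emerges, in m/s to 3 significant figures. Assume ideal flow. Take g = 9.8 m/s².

The surface is effectively still and both ends are open, so ½v² = gh and v = √(2·9.8·11.7) = 15.1 m/s.

15.1 m/s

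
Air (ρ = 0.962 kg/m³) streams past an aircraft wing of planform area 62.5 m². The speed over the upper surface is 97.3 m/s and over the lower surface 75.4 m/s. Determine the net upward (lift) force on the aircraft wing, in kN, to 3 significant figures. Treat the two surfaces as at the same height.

The faster flow above has the lower pressure; Bernoulli (same height) gives ΔP = ½ρ(v_up² − v_low²).
ΔP = ½·0.962·(97.3² − 75.4²) = 1820 Pa.
Lift = ΔP · A = 1820 × 62.5 = 114000 N.

F = 114 kN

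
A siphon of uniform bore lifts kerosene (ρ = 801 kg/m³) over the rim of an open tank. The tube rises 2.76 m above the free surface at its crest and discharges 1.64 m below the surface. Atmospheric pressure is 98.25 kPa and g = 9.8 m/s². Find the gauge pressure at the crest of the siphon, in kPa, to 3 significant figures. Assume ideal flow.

The outlet speed comes from Torricelli: v = √(2g·1.64) = 5.67 m/s.
The bore is uniform, so the speed at the crest is the same v. Bernoulli surface→crest: P_atm = P_top + ½ρv² + ρg·h_top.
P_top = 98250 − ½·801·5.67² − 801·9.8·2.76 = 63700 Pa. So P_gauge = P_top − P_atm = -34500 Pa.

P_gauge = -34.5 kPa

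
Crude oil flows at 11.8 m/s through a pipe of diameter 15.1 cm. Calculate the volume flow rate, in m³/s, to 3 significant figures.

Q = 0.211 m³/s

Q = A·v = 0.0179 m² × 11.8 m/s = 0.211 m³/s.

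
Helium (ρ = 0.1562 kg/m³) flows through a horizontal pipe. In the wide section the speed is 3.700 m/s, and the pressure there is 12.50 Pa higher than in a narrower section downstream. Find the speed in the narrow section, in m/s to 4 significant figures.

v₂ ≈ 13.18 m/s

Horizontal Bernoulli: P₁ + ½ρv₁² = P₂ + ½ρv₂², so v₂² = v₁² + 2(P₁ − P₂)/ρ.
v₂ = √(3.700² + 2·12.50/0.1562) = √(13.69 + 160.1) = 13.18 m/s.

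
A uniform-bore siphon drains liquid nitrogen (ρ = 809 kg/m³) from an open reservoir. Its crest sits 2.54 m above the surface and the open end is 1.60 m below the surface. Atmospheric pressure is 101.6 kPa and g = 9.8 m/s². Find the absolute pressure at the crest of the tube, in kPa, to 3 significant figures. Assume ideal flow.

The outlet speed comes from Torricelli: v = √(2g·1.60) = 5.60 m/s.
The bore is uniform, so the speed at the crest is the same v. Bernoulli surface→crest: P_atm = P_top + ½ρv² + ρg·h_top.
P_top = 101600 − ½·809·5.60² − 809·9.8·2.54 = 68800 Pa.

P_top ≈ 68.8 kPa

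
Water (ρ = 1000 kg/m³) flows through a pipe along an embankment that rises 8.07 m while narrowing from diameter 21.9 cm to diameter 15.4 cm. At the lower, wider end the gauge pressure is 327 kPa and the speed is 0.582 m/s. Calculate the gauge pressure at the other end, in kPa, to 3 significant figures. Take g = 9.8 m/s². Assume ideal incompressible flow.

Continuity gives A₁v₁ = A₂v₂, so v₂ = (377 cm²)/(186 cm²) × 0.582 m/s = 1.18 m/s.
Applying Bernoulli between the two ends and solving for P₂: P₂ = P₁ + ½ρ(v₁² − v₂²) − ρgΔh.
P₂ = 327000 + ½·1000·(0.582² − 1.18²) − 1000·9.8·(+8.07) = 327000 + (-523) − (79100) = 247000 Pa.

P₂ ≈ 247 kPa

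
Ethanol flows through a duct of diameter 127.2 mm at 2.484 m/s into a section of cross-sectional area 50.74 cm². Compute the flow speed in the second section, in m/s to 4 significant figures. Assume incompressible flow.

v₂ = 6.221 m/s

Mass conservation (A₁v₁ = A₂v₂) gives v₂ = 2.484 × 127.1/50.74 = 6.221 m/s.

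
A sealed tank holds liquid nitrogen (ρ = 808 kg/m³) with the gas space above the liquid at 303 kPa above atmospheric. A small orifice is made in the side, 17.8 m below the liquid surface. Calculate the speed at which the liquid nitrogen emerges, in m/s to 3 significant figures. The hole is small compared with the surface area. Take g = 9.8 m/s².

33.1 m/s

Take point 1 at the surface (v₁ ≈ 0) and point 2 at the hole (at atmospheric pressure). Bernoulli: P₁ + ρg h = P_atm + ½ρv₂².
With P₁ − P_atm = 303000 Pa, v₂ = √(2gh + 2ΔP/ρ) = √(2·9.8·17.8 + 2·303000/808) = 33.1 m/s.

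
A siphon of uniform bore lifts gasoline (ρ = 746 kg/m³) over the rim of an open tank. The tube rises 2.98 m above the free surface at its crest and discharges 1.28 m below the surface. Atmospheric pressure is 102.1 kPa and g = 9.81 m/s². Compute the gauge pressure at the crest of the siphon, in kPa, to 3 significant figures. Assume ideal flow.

-31.2 kPa

The outlet speed comes from Torricelli: v = √(2g·1.28) = 5.01 m/s.
Continuity keeps v the same throughout the tube; from surface to crest, P_atm + 0 = P_top + ½ρv² + ρg·h_top.
P_top = 102100 − ½·746·5.01² − 746·9.81·2.98 = 70900 Pa. So P_gauge = P_top − P_atm = -31200 Pa.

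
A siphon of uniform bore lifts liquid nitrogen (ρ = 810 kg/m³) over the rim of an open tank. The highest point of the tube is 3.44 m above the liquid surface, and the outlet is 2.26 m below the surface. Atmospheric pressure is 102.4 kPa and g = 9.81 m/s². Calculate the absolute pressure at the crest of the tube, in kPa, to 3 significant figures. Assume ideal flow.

From the surface to the outlet (both open to atmosphere, surface at rest): v = √(2g·h_out) = √(2·9.81·2.26) = 6.66 m/s.
Continuity keeps v the same throughout the tube; from surface to crest, P_atm + 0 = P_top + ½ρv² + ρg·h_top.
P_top = 102400 − ½·810·6.66² − 810·9.81·3.44 = 57100 Pa.

P_top = 57.1 kPa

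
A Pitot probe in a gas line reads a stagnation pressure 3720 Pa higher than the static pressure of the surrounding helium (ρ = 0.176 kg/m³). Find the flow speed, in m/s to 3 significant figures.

v ≈ 206 m/s

The dynamic pressure equals the rise in static pressure at the stagnation point: ΔP = ½ρv².
v = √(2ΔP/ρ) = √(2·3720/0.176) = 206 m/s.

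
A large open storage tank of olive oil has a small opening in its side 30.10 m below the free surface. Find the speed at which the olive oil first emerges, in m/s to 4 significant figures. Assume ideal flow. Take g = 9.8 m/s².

With the surface at rest and both surface and jet at atmospheric pressure, Bernoulli gives ρg h = ½ρv², so v = √(2gh) = √(2·9.8·30.10) = 24.29 m/s.

24.29 m/s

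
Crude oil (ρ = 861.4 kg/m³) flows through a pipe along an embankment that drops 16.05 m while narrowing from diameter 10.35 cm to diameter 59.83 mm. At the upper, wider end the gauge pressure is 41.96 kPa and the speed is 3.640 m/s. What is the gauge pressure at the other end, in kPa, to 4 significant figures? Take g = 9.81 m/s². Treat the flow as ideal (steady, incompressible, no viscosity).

Continuity gives A₁v₁ = A₂v₂, so v₂ = (84.13 cm²)/(28.11 cm²) × 3.640 m/s = 10.89 m/s.
Applying Bernoulli between the two ends and solving for P₂: P₂ = P₁ + ½ρ(v₁² − v₂²) − ρgΔh.
P₂ = 41960 + ½·861.4·(3.640² − 10.89²) − 861.4·9.81·(−16.05) = 41960 + (-45400) − (-135600) = 132200 Pa.

P₂ = 132.2 kPa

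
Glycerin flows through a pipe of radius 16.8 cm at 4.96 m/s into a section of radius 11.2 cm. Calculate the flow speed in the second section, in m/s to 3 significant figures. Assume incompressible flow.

v₂ = 11.2 m/s

The volume flow rate is constant, so v₂ = (A₁/A₂)v₁ = (887/394)·4.96 = 11.2 m/s.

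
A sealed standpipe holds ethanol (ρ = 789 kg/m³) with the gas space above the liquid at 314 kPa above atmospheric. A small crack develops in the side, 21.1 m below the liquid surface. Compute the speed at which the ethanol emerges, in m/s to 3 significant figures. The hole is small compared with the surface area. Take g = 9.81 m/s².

Take point 1 at the surface (v₁ ≈ 0) and point 2 at the hole (at atmospheric pressure). Bernoulli: P₁ + ρg h = P_atm + ½ρv₂².
With P₁ − P_atm = 314000 Pa, v₂ = √(2gh + 2ΔP/ρ) = √(2·9.81·21.1 + 2·314000/789) = 34.8 m/s.

v ≈ 34.8 m/s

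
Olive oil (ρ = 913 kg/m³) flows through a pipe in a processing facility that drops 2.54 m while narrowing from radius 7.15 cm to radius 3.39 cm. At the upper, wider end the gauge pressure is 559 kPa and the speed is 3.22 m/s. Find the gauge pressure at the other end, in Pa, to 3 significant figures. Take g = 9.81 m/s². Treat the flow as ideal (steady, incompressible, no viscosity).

The volume flow rate is constant, so v₂ = (A₁/A₂)v₁ = (161/36.1)·3.22 = 14.3 m/s.
Applying Bernoulli between the two ends and solving for P₂: P₂ = P₁ + ½ρ(v₁² − v₂²) − ρgΔh.
P₂ = 559000 + ½·913·(3.22² − 14.3²) − 913·9.81·(−2.54) = 559000 + (-88900) − (-22700) = 493000 Pa.

493000 Pa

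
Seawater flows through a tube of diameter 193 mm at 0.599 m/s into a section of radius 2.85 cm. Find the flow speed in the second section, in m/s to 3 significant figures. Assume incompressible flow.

Continuity gives A₁v₁ = A₂v₂, so v₂ = (293 cm²)/(25.5 cm²) × 0.599 m/s = 6.87 m/s.

v₂ ≈ 6.87 m/s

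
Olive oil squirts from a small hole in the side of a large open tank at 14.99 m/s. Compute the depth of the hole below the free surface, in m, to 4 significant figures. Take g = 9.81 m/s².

h ≈ 11.45 m

For a small hole in a large open tank, ½v² = gh, giving h = v²/(2g).
h = 14.99²/(2·9.81) = 224.7/19.62 = 11.45 m.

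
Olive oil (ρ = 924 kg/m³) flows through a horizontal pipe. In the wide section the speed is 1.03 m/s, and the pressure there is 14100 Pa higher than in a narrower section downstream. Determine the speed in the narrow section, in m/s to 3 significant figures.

Horizontal Bernoulli: P₁ + ½ρv₁² = P₂ + ½ρv₂², so v₂² = v₁² + 2(P₁ − P₂)/ρ.
v₂ = √(1.03² + 2·14100/924) = √(1.06 + 30.5) = 5.62 m/s.

v₂ = 5.62 m/s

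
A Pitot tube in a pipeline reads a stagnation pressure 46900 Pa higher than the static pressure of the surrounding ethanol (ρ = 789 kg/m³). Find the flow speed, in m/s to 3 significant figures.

The dynamic pressure equals the rise in static pressure at the stagnation point: ΔP = ½ρv².
v = √(2ΔP/ρ) = √(2·46900/789) = 10.9 m/s.

v ≈ 10.9 m/s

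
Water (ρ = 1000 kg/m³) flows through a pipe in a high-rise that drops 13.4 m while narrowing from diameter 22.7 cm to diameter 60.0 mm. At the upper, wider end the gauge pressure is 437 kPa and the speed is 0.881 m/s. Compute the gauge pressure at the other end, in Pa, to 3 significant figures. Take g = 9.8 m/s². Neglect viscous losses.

The volume flow rate is constant, so v₂ = (A₁/A₂)v₁ = (405/28.3)·0.881 = 12.6 m/s.
Energy conservation along the streamline gives P₂ = P₁ − ½ρ(v₂² − v₁²) − ρg(h₂ − h₁).
P₂ = 437000 + ½·1000·(0.881² − 12.6²) − 1000·9.8·(−13.4) = 437000 + (-79100) − (-131000) = 489000 Pa.

489000 Pa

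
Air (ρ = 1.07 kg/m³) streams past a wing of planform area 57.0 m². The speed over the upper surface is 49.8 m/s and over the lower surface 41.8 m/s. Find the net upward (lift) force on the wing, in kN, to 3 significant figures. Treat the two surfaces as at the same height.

F ≈ 22.3 kN

With equal heights on the two surfaces, Bernoulli gives P_lower − P_upper = ½ρ(v_upper² − v_lower²).
ΔP = ½·1.07·(49.8² − 41.8²) = 392 Pa.
Lift = ΔP · A = 392 × 57.0 = 22300 N.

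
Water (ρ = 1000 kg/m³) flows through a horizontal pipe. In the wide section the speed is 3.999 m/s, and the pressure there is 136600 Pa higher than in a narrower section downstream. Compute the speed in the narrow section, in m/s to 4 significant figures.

With h₁ = h₂, rearranging Bernoulli gives v₂ = √(v₁² + 2ΔP/ρ).
v₂ = √(3.999² + 2·136600/1000) = √(15.99 + 273.2) = 17.01 m/s.

v₂ ≈ 17.01 m/s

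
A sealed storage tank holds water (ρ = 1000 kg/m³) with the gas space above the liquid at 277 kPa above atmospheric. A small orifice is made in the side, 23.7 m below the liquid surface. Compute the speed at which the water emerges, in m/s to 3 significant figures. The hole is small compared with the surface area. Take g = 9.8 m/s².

Take point 1 at the surface (v₁ ≈ 0) and point 2 at the hole (at atmospheric pressure). Bernoulli: P₁ + ρg h = P_atm + ½ρv₂².
With P₁ − P_atm = 277000 Pa, v₂ = √(2gh + 2ΔP/ρ) = √(2·9.8·23.7 + 2·277000/1000) = 31.9 m/s.

31.9 m/s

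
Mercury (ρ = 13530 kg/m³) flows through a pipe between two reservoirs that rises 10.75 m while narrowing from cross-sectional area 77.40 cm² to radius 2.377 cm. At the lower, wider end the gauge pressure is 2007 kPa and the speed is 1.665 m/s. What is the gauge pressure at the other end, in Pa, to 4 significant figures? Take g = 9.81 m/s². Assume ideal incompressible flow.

242300 Pa

By continuity, v₂ = v₁·A₁/A₂ = 1.665·(77.40/17.75) = 7.260 m/s.
Bernoulli: P₁ + ½ρv₁² + ρg h₁ = P₂ + ½ρv₂² + ρg h₂, so P₂ = P₁ + ½ρ(v₁² − v₂²) − ρg(h₂ − h₁).
P₂ = 2007000 + ½·13530·(1.665² − 7.260²) − 13530·9.81·(+10.75) = 2007000 + (-337800) − (1427000) = 242300 Pa.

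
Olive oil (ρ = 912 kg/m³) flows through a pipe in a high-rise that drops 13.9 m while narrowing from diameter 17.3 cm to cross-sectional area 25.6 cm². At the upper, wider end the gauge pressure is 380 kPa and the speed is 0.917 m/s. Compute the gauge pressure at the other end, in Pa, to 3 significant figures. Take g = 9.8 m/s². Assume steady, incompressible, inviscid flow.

The volume flow rate is constant, so v₂ = (A₁/A₂)v₁ = (235/25.6)·0.917 = 8.42 m/s.
Energy conservation along the streamline gives P₂ = P₁ − ½ρ(v₂² − v₁²) − ρg(h₂ − h₁).
P₂ = 380000 + ½·912·(0.917² − 8.42²) − 912·9.8·(−13.9) = 380000 + (-31900) − (-124000) = 472000 Pa.

P₂ ≈ 472000 Pa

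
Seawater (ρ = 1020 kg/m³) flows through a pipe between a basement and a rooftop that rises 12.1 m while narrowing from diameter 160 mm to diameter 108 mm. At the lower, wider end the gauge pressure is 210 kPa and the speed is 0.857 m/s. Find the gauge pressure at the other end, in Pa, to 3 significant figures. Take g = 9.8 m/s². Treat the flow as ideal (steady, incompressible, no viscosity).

Mass conservation (A₁v₁ = A₂v₂) gives v₂ = 0.857 × 201/91.6 = 1.88 m/s.
Bernoulli: P₁ + ½ρv₁² + ρg h₁ = P₂ + ½ρv₂² + ρg h₂, so P₂ = P₁ + ½ρ(v₁² − v₂²) − ρg(h₂ − h₁).
P₂ = 210000 + ½·1020·(0.857² − 1.88²) − 1020·9.8·(+12.1) = 210000 + (-1430) − (121000) = 87600 Pa.

87600 Pa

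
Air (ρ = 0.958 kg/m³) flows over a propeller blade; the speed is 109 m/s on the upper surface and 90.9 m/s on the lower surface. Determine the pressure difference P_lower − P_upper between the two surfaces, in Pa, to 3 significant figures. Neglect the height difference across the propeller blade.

1730 Pa

With negligible Δh, P + ½ρv² is constant, so P_low − P_up = ½ρ(v_up² − v_low²).
ΔP = ½·0.958·(109² − 90.9²) = 1730 Pa.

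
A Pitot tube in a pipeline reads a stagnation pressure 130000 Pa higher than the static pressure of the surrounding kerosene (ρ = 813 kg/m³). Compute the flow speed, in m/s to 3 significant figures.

Bernoulli between the free stream and the stagnation point: ½ρv² = P_stag − P_static.
v = √(2ΔP/ρ) = √(2·130000/813) = 17.9 m/s.

v ≈ 17.9 m/s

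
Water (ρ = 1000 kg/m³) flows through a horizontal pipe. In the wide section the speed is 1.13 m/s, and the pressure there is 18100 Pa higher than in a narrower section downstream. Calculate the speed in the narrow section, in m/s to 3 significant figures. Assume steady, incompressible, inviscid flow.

With h₁ = h₂, rearranging Bernoulli gives v₂ = √(v₁² + 2ΔP/ρ).
v₂ = √(1.13² + 2·18100/1000) = √(1.28 + 36.2) = 6.12 m/s.

v₂ = 6.12 m/s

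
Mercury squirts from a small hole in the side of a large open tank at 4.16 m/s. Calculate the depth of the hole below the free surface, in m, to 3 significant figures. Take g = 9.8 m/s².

h ≈ 0.883 m

Inverting v = √(2gh) gives h = v² / 2g.
h = 4.16²/(2·9.8) = 17.3/19.60 = 0.883 m.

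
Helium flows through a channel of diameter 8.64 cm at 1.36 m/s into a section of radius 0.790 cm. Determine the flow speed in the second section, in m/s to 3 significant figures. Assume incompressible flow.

Continuity gives A₁v₁ = A₂v₂, so v₂ = (58.6 cm²)/(1.96 cm²) × 1.36 m/s = 40.7 m/s.

40.7 m/s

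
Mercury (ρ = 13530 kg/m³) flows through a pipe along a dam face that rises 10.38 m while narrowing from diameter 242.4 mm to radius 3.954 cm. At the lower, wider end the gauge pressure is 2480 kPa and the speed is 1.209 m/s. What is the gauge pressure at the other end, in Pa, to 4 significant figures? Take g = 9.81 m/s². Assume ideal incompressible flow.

The volume flow rate is constant, so v₂ = (A₁/A₂)v₁ = (461.5/49.12)·1.209 = 11.36 m/s.
Energy conservation along the streamline gives P₂ = P₁ − ½ρ(v₂² − v₁²) − ρg(h₂ − h₁).
P₂ = 2480000 + ½·13530·(1.209² − 11.36²) − 13530·9.81·(+10.38) = 2480000 + (-863100) − (1378000) = 239200 Pa.

P₂ ≈ 239200 Pa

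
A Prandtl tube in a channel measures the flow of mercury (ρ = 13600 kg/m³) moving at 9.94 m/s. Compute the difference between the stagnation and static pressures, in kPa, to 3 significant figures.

The dynamic pressure equals the rise in static pressure at the stagnation point: ΔP = ½ρv².
ΔP = ½·13600·9.94² = 672000 Pa.

ΔP ≈ 672 kPa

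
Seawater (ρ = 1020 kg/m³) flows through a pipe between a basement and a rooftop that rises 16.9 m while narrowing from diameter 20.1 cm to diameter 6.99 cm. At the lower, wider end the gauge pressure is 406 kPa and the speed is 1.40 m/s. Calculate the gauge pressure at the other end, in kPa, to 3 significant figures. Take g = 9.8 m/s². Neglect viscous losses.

170 kPa

By continuity, v₂ = v₁·A₁/A₂ = 1.40·(317/38.4) = 11.6 m/s.
Energy conservation along the streamline gives P₂ = P₁ − ½ρ(v₂² − v₁²) − ρg(h₂ − h₁).
P₂ = 406000 + ½·1020·(1.40² − 11.6²) − 1020·9.8·(+16.9) = 406000 + (-67300) − (169000) = 170000 Pa.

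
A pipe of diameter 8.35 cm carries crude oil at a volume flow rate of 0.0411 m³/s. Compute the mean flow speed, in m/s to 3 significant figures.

v ≈ 7.51 m/s

Q = 0.0411 m³/s = 0.0411 m³/s.
v = Q/A = 0.0411 / 0.00548 = 7.51 m/s.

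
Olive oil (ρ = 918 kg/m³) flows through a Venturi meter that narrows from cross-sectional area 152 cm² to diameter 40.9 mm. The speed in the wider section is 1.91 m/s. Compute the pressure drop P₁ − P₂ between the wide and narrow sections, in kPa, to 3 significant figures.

ΔP ≈ 222 kPa

The volume flow rate is constant, so v₂ = (A₁/A₂)v₁ = (152/13.1)·1.91 = 22.1 m/s.
With no height change, Bernoulli's equation is P₁ + ½ρv₁² = P₂ + ½ρv₂².
P₁ − P₂ = ½·918·(22.1² − 1.91²) = ½·918·485 = 222000 Pa.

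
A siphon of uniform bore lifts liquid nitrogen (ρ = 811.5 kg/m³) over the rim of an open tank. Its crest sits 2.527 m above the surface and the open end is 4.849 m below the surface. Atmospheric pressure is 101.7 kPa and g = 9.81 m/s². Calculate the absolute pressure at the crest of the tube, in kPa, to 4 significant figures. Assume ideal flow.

From the surface to the outlet (both open to atmosphere, surface at rest): v = √(2g·h_out) = √(2·9.81·4.849) = 9.754 m/s.
With constant cross-section the crest speed equals v; applying Bernoulli from the surface up to the crest, P_top = P_atm − ½ρv² − ρg·h_top.
P_top = 101700 − ½·811.5·9.754² − 811.5·9.81·2.527 = 42980 Pa.

42.98 kPa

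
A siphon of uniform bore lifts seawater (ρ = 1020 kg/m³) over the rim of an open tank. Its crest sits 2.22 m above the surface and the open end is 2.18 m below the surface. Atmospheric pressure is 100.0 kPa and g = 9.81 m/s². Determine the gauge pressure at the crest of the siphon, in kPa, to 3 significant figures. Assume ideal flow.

P_gauge ≈ -44.0 kPa

From the surface to the outlet (both open to atmosphere, surface at rest): v = √(2g·h_out) = √(2·9.81·2.18) = 6.54 m/s.
With constant cross-section the crest speed equals v; applying Bernoulli from the surface up to the crest, P_top = P_atm − ½ρv² − ρg·h_top.
P_top = 100000 − ½·1020·6.54² − 1020·9.81·2.22 = 56000 Pa. So P_gauge = P_top − P_atm = -44000 Pa.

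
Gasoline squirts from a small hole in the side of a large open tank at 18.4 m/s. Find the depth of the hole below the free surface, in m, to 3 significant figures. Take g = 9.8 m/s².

For a small hole in a large open tank, ½v² = gh, giving h = v²/(2g).
h = 18.4²/(2·9.8) = 339/19.60 = 17.3 m.

h = 17.3 m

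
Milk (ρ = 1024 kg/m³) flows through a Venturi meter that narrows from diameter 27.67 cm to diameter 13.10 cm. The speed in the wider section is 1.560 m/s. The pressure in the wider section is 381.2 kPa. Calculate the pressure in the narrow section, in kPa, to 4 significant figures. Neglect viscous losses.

357.6 kPa

By continuity, v₂ = v₁·A₁/A₂ = 1.560·(601.3/134.8) = 6.960 m/s.
Along the horizontal streamline, P + ½ρv² is constant.
P₂ = P₁ − ½ρ(v₂² − v₁²) = 381200 − ½·1024·(6.960² − 1.560²) = 381200 − 23560 = 357600 Pa.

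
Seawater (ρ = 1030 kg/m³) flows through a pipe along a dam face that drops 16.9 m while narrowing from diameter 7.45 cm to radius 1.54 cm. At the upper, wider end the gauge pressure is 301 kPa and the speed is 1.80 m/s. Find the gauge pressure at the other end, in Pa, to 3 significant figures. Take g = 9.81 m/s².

P₂ ≈ 416000 Pa

By continuity, v₂ = v₁·A₁/A₂ = 1.80·(43.6/7.45) = 10.5 m/s.
Applying Bernoulli between the two ends and solving for P₂: P₂ = P₁ + ½ρ(v₁² − v₂²) − ρgΔh.
P₂ = 301000 + ½·1030·(1.80² − 10.5²) − 1030·9.81·(−16.9) = 301000 + (-55400) − (-171000) = 416000 Pa.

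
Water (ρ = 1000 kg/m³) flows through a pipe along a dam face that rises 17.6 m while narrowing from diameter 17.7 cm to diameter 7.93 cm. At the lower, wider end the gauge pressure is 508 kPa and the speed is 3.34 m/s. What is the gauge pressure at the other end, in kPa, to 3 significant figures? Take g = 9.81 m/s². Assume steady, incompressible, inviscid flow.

The volume flow rate is constant, so v₂ = (A₁/A₂)v₁ = (246/49.4)·3.34 = 16.6 m/s.
Applying Bernoulli between the two ends and solving for P₂: P₂ = P₁ + ½ρ(v₁² − v₂²) − ρgΔh.
P₂ = 508000 + ½·1000·(3.34² − 16.6²) − 1000·9.81·(+17.6) = 508000 + (-133000) − (173000) = 202000 Pa.

P₂ = 202 kPa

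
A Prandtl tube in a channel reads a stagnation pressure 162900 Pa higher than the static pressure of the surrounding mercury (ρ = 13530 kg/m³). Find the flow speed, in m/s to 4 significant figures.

v ≈ 4.907 m/s

The dynamic pressure equals the rise in static pressure at the stagnation point: ΔP = ½ρv².
v = √(2ΔP/ρ) = √(2·162900/13530) = 4.907 m/s.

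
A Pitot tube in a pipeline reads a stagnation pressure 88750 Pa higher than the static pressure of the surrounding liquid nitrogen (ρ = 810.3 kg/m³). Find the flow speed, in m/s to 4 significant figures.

v ≈ 14.80 m/s

The dynamic pressure equals the rise in static pressure at the stagnation point: ΔP = ½ρv².
v = √(2ΔP/ρ) = √(2·88750/810.3) = 14.80 m/s.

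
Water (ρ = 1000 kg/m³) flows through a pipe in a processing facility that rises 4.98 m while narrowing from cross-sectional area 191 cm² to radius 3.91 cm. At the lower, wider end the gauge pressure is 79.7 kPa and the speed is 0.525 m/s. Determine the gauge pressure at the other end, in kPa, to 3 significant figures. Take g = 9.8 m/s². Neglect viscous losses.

P₂ ≈ 28.9 kPa

By continuity, v₂ = v₁·A₁/A₂ = 0.525·(191/48.0) = 2.09 m/s.
Applying Bernoulli between the two ends and solving for P₂: P₂ = P₁ + ½ρ(v₁² − v₂²) − ρgΔh.
P₂ = 79700 + ½·1000·(0.525² − 2.09²) − 1000·9.8·(+4.98) = 79700 + (-2040) − (48800) = 28900 Pa.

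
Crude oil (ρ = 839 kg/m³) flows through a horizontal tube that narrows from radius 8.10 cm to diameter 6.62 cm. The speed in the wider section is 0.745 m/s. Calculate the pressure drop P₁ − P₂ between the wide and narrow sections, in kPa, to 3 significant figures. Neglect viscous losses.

ΔP = 8.12 kPa

The volume flow rate is constant, so v₂ = (A₁/A₂)v₁ = (206/34.4)·0.745 = 4.46 m/s.
Along the horizontal streamline, P + ½ρv² is constant.
P₁ − P₂ = ½·839·(4.46² − 0.745²) = ½·839·19.3 = 8120 Pa.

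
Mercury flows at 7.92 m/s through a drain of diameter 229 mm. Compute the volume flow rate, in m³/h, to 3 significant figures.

Q ≈ 1170 m³/h

Q = A·v = 0.0412 m² × 7.92 m/s = 0.326 m³/s.
Converting: 0.326 m³/s × 3600 = 1170 m³/h.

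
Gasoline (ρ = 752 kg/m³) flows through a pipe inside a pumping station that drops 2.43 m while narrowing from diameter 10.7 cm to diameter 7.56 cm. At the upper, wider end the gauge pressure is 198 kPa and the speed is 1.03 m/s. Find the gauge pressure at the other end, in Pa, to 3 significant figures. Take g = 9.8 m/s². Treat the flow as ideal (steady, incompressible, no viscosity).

P₂ ≈ 215000 Pa

The volume flow rate is constant, so v₂ = (A₁/A₂)v₁ = (89.9/44.9)·1.03 = 2.06 m/s.
Energy conservation along the streamline gives P₂ = P₁ − ½ρ(v₂² − v₁²) − ρg(h₂ − h₁).
P₂ = 198000 + ½·752·(1.03² − 2.06²) − 752·9.8·(−2.43) = 198000 + (-1200) − (-17900) = 215000 Pa.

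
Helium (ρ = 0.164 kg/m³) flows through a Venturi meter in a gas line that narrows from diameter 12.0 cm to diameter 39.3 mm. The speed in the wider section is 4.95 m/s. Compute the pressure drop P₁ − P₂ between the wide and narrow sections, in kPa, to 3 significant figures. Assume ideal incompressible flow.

By continuity, v₂ = v₁·A₁/A₂ = 4.95·(113/12.1) = 46.2 m/s.
The pipe is horizontal, so Bernoulli reduces to P₁ + ½ρv₁² = P₂ + ½ρv₂².
P₁ − P₂ = ½·0.164·(46.2² − 4.95²) = ½·0.164·2110 = 173 Pa.

0.173 kPa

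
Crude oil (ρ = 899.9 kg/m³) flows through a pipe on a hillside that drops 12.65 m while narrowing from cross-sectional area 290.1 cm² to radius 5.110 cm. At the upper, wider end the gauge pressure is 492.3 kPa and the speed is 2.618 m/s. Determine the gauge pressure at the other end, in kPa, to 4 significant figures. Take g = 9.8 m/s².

Continuity gives A₁v₁ = A₂v₂, so v₂ = (290.1 cm²)/(82.03 cm²) × 2.618 m/s = 9.258 m/s.
Energy conservation along the streamline gives P₂ = P₁ − ½ρ(v₂² − v₁²) − ρg(h₂ − h₁).
P₂ = 492300 + ½·899.9·(2.618² − 9.258²) − 899.9·9.8·(−12.65) = 492300 + (-35480) − (-111600) = 568400 Pa.

568.4 kPa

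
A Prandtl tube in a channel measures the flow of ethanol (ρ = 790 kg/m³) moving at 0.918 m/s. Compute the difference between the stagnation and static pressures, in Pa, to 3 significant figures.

The dynamic pressure equals the rise in static pressure at the stagnation point: ΔP = ½ρv².
ΔP = ½·790·0.918² = 333 Pa.

ΔP ≈ 333 Pa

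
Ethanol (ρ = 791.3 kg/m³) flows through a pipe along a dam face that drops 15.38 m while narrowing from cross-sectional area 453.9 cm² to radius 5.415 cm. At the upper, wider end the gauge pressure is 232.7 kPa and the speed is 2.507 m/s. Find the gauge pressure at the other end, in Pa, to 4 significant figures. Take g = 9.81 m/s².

Continuity gives A₁v₁ = A₂v₂, so v₂ = (453.9 cm²)/(92.12 cm²) × 2.507 m/s = 12.35 m/s.
Applying Bernoulli between the two ends and solving for P₂: P₂ = P₁ + ½ρ(v₁² − v₂²) − ρgΔh.
P₂ = 232700 + ½·791.3·(2.507² − 12.35²) − 791.3·9.81·(−15.38) = 232700 + (-57890) − (-119400) = 294200 Pa.

294200 Pa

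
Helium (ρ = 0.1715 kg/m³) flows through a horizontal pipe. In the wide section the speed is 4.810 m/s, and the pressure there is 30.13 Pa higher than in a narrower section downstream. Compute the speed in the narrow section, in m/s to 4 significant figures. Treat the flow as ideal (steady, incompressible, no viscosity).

With h₁ = h₂, rearranging Bernoulli gives v₂ = √(v₁² + 2ΔP/ρ).
v₂ = √(4.810² + 2·30.13/0.1715) = √(23.14 + 351.4) = 19.35 m/s.

v₂ ≈ 19.35 m/s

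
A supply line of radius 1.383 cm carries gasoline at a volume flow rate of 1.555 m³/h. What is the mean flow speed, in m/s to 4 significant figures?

Q = 1.555 m³/h = 0.0004319 m³/s.
v = Q/A = 0.0004319 / 0.0006009 = 0.7188 m/s.

v = 0.7188 m/s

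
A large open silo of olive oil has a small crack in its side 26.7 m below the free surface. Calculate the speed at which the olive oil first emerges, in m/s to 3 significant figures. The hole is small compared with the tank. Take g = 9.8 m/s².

Bernoulli from surface to hole (P equal, v_surface ≈ 0): v = √(2gh) = √(2×9.8×26.7) = 22.9 m/s.

v = 22.9 m/s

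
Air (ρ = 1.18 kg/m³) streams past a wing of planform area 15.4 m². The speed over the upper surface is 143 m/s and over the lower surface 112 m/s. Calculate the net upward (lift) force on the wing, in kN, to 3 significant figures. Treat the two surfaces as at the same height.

With equal heights on the two surfaces, Bernoulli gives P_lower − P_upper = ½ρ(v_upper² − v_lower²).
ΔP = ½·1.18·(143² − 112²) = 4660 Pa.
Lift = ΔP · A = 4660 × 15.4 = 71800 N.

F ≈ 71.8 kN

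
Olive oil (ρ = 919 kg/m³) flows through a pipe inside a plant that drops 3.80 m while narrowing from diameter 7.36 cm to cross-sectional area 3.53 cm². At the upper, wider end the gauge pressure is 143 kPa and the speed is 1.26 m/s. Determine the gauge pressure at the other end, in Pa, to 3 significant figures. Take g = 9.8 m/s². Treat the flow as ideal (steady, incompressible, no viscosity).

P₂ = 72000 Pa

By continuity, v₂ = v₁·A₁/A₂ = 1.26·(42.5/3.53) = 15.2 m/s.
Applying Bernoulli between the two ends and solving for P₂: P₂ = P₁ + ½ρ(v₁² − v₂²) − ρgΔh.
P₂ = 143000 + ½·919·(1.26² − 15.2²) − 919·9.8·(−3.80) = 143000 + (-105000) − (-34200) = 72000 Pa.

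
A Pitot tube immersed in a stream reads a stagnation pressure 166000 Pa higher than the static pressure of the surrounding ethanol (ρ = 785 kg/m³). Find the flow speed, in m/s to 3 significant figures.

Bernoulli between the free stream and the stagnation point: ½ρv² = P_stag − P_static.
v = √(2ΔP/ρ) = √(2·166000/785) = 20.6 m/s.

v ≈ 20.6 m/s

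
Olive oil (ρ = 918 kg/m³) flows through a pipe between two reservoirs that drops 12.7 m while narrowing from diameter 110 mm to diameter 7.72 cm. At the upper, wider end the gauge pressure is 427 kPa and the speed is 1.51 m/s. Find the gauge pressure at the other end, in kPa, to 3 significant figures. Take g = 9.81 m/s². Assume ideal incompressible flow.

Continuity gives A₁v₁ = A₂v₂, so v₂ = (95.0 cm²)/(46.8 cm²) × 1.51 m/s = 3.07 m/s.
Bernoulli: P₁ + ½ρv₁² + ρg h₁ = P₂ + ½ρv₂² + ρg h₂, so P₂ = P₁ + ½ρ(v₁² − v₂²) − ρg(h₂ − h₁).
P₂ = 427000 + ½·918·(1.51² − 3.07²) − 918·9.81·(−12.7) = 427000 + (-3270) − (-114000) = 538000 Pa.

538 kPa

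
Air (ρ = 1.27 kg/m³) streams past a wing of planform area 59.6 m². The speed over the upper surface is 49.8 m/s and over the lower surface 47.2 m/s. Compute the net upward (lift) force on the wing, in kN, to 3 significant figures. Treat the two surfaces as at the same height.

9.54 kN

With equal heights on the two surfaces, Bernoulli gives P_lower − P_upper = ½ρ(v_upper² − v_lower²).
ΔP = ½·1.27·(49.8² − 47.2²) = 160 Pa.
Lift = ΔP · A = 160 × 59.6 = 9540 N.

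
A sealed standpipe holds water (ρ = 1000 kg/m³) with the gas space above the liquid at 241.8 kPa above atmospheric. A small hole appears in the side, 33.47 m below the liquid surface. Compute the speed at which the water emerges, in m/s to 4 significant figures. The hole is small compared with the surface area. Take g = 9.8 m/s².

Take point 1 at the surface (v₁ ≈ 0) and point 2 at the hole (at atmospheric pressure). Bernoulli: P₁ + ρg h = P_atm + ½ρv₂².
With P₁ − P_atm = 241800 Pa, v₂ = √(2gh + 2ΔP/ρ) = √(2·9.8·33.47 + 2·241800/1000) = 33.76 m/s.

v = 33.76 m/s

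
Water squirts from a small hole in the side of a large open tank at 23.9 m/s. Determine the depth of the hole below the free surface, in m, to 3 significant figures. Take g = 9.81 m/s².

h ≈ 29.1 m

For a small hole in a large open tank, ½v² = gh, giving h = v²/(2g).
h = 23.9²/(2·9.81) = 571/19.62 = 29.1 m.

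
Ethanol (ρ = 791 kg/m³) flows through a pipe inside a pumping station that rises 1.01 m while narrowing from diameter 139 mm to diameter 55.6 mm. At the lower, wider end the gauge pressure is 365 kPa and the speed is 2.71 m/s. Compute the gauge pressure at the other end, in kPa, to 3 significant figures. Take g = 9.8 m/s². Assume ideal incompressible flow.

Mass conservation (A₁v₁ = A₂v₂) gives v₂ = 2.71 × 152/24.3 = 16.9 m/s.
Energy conservation along the streamline gives P₂ = P₁ − ½ρ(v₂² − v₁²) − ρg(h₂ − h₁).
P₂ = 365000 + ½·791·(2.71² − 16.9²) − 791·9.8·(+1.01) = 365000 + (-111000) − (7830) = 247000 Pa.

P₂ ≈ 247 kPa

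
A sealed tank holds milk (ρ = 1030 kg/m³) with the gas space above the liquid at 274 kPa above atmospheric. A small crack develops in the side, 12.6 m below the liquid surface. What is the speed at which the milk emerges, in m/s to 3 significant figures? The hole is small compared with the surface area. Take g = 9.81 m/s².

Take point 1 at the surface (v₁ ≈ 0) and point 2 at the hole (at atmospheric pressure). Bernoulli: P₁ + ρg h = P_atm + ½ρv₂².
With P₁ − P_atm = 274000 Pa, v₂ = √(2gh + 2ΔP/ρ) = √(2·9.81·12.6 + 2·274000/1030) = 27.9 m/s.

v ≈ 27.9 m/s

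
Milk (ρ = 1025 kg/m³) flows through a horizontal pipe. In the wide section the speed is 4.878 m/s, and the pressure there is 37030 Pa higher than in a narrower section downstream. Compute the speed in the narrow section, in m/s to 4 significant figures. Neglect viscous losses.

Along the level pipe P + ½ρv² is conserved, hence v₂² = v₁² + 2(P₁ − P₂)/ρ.
v₂ = √(4.878² + 2·37030/1025) = √(23.79 + 72.25) = 9.800 m/s.

9.800 m/s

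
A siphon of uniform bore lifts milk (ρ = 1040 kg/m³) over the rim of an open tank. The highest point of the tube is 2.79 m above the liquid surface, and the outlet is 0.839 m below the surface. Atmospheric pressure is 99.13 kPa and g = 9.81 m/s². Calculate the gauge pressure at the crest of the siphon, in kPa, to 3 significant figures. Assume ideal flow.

The outlet speed comes from Torricelli: v = √(2g·0.839) = 4.06 m/s.
Continuity keeps v the same throughout the tube; from surface to crest, P_atm + 0 = P_top + ½ρv² + ρg·h_top.
P_top = 99130 − ½·1040·4.06² − 1040·9.81·2.79 = 62100 Pa. So P_gauge = P_top − P_atm = -37000 Pa.

-37.0 kPa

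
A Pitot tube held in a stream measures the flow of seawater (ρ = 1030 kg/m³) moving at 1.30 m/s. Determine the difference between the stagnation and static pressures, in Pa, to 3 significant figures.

ΔP ≈ 870 Pa

At the stagnation point the flow is brought to rest, so Bernoulli gives P_stag − P_static = ½ρv².
ΔP = ½·1030·1.30² = 870 Pa.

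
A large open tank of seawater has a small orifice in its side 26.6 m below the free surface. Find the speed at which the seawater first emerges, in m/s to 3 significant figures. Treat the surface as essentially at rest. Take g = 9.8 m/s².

v ≈ 22.8 m/s

Bernoulli from surface to hole (P equal, v_surface ≈ 0): v = √(2gh) = √(2×9.8×26.6) = 22.8 m/s.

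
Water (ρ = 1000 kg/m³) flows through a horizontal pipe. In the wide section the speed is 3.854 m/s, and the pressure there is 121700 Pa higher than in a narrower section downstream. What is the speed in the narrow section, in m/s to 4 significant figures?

With h₁ = h₂, rearranging Bernoulli gives v₂ = √(v₁² + 2ΔP/ρ).
v₂ = √(3.854² + 2·121700/1000) = √(14.85 + 243.4) = 16.07 m/s.

16.07 m/s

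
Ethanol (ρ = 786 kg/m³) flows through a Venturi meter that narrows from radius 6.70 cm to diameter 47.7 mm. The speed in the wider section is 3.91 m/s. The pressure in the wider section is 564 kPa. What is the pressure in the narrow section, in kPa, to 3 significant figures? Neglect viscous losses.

P₂ ≈ 196 kPa

The volume flow rate is constant, so v₂ = (A₁/A₂)v₁ = (141/17.9)·3.91 = 30.9 m/s.
The pipe is horizontal, so Bernoulli reduces to P₁ + ½ρv₁² = P₂ + ½ρv₂².
P₂ = P₁ − ½ρ(v₂² − v₁²) = 564000 − ½·786·(30.9² − 3.91²) = 564000 − 368000 = 196000 Pa.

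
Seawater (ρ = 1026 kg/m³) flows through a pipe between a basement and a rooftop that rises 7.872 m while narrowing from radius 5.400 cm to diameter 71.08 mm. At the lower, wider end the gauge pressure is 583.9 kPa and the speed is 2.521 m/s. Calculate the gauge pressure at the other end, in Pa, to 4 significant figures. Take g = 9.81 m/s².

Continuity gives A₁v₁ = A₂v₂, so v₂ = (91.61 cm²)/(39.68 cm²) × 2.521 m/s = 5.820 m/s.
Bernoulli: P₁ + ½ρv₁² + ρg h₁ = P₂ + ½ρv₂² + ρg h₂, so P₂ = P₁ + ½ρ(v₁² − v₂²) − ρg(h₂ − h₁).
P₂ = 583900 + ½·1026·(2.521² − 5.820²) − 1026·9.81·(+7.872) = 583900 + (-14120) − (79230) = 490600 Pa.

P₂ ≈ 490600 Pa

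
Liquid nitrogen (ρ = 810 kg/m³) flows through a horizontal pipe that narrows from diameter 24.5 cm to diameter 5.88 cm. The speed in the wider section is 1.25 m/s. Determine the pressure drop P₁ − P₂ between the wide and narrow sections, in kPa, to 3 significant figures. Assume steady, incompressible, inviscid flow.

ΔP ≈ 190 kPa

Continuity gives A₁v₁ = A₂v₂, so v₂ = (471 cm²)/(27.2 cm²) × 1.25 m/s = 21.7 m/s.
Along the horizontal streamline, P + ½ρv² is constant.
P₁ − P₂ = ½·810·(21.7² − 1.25²) = ½·810·469 = 190000 Pa.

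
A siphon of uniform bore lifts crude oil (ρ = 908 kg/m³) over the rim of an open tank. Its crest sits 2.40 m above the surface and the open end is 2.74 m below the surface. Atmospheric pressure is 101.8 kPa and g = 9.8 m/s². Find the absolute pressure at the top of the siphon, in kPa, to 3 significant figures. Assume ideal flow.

Bernoulli surface→outlet gives ½v² = g·h_out, so v = √(2·9.8·2.74) = 7.33 m/s.
Continuity keeps v the same throughout the tube; from surface to crest, P_atm + 0 = P_top + ½ρv² + ρg·h_top.
P_top = 101800 − ½·908·7.33² − 908·9.8·2.40 = 56100 Pa.

56.1 kPa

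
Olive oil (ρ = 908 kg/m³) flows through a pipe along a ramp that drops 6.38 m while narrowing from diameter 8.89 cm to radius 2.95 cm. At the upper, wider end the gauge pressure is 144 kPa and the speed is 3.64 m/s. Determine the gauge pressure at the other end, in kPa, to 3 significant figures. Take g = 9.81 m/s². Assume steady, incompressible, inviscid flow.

176 kPa

Continuity gives A₁v₁ = A₂v₂, so v₂ = (62.1 cm²)/(27.3 cm²) × 3.64 m/s = 8.26 m/s.
Applying Bernoulli between the two ends and solving for P₂: P₂ = P₁ + ½ρ(v₁² − v₂²) − ρgΔh.
P₂ = 144000 + ½·908·(3.64² − 8.26²) − 908·9.81·(−6.38) = 144000 + (-25000) − (-56800) = 176000 Pa.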